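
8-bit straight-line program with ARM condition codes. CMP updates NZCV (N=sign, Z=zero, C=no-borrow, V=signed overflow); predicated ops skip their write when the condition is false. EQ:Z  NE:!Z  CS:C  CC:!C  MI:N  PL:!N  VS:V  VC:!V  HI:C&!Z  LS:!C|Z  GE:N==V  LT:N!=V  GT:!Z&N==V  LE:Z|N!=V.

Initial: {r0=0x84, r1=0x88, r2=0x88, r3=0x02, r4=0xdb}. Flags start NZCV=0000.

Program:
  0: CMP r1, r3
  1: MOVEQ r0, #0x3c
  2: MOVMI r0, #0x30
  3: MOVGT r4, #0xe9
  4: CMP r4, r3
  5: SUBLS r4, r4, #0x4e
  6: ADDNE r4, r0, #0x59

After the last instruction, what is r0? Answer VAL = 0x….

[0] flags=1010 → (cmp)
[1] flags=1010 EQ?F → skip
[2] flags=1010 MI?T → r0=0x30
[3] flags=1010 GT?F → skip
[4] flags=1010 → (cmp)
[5] flags=1010 LS?F → skip
[6] flags=1010 NE?T → r4=0x89

VAL = 0x30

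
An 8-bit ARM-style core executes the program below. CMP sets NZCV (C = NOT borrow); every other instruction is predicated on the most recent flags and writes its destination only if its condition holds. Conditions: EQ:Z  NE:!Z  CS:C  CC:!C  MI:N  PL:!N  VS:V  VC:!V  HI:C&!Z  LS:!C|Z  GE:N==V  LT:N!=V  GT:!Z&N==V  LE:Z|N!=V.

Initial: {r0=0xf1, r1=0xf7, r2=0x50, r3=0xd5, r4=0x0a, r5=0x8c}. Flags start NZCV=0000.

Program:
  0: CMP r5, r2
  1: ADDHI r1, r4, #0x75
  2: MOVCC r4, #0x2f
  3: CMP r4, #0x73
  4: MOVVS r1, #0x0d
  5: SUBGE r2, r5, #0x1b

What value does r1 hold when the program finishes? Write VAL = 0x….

[0] flags=0011 → (cmp)
[1] flags=0011 HI?T → r1=0x7f
[2] flags=0011 CC?F → skip
[3] flags=1000 → (cmp)
[4] flags=1000 VS?F → skip
[5] flags=1000 GE?F → skip

VAL = 0x7f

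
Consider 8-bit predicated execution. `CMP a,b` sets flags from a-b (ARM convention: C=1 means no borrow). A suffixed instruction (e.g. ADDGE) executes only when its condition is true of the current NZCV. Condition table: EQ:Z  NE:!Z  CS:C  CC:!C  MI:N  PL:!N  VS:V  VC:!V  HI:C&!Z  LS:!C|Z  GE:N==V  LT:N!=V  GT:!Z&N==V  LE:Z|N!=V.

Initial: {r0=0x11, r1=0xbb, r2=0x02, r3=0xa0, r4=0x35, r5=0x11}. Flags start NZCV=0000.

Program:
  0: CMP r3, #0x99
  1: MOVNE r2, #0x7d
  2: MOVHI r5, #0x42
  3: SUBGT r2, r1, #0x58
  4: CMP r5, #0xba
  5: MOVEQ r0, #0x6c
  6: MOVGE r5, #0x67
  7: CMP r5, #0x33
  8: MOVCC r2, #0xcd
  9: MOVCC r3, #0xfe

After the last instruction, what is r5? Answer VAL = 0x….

VAL = 0x67

[0] flags=0010 → (cmp)
[1] flags=0010 NE?T → r2=0x7d
[2] flags=0010 HI?T → r5=0x42
[3] flags=0010 GT?T → r2=0x63
[4] flags=1001 → (cmp)
[5] flags=1001 EQ?F → skip
[6] flags=1001 GE?T → r5=0x67
[7] flags=0010 → (cmp)
[8] flags=0010 CC?F → skip
[9] flags=0010 CC?F → skip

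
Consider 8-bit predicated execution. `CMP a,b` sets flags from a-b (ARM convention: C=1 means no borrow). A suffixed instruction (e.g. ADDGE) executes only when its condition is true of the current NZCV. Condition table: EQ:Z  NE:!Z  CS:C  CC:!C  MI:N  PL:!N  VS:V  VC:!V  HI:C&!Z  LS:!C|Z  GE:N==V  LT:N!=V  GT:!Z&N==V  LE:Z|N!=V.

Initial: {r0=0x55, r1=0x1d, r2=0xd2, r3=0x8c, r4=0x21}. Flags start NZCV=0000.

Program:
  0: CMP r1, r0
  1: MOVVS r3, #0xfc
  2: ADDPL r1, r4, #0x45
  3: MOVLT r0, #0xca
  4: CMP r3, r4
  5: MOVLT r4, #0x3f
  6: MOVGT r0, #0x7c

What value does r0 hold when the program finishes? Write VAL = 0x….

VAL = 0xca

[0] flags=1000 → (cmp)
[1] flags=1000 VS?F → skip
[2] flags=1000 PL?F → skip
[3] flags=1000 LT?T → r0=0xca
[4] flags=0011 → (cmp)
[5] flags=0011 LT?T → r4=0x3f
[6] flags=0011 GT?F → skip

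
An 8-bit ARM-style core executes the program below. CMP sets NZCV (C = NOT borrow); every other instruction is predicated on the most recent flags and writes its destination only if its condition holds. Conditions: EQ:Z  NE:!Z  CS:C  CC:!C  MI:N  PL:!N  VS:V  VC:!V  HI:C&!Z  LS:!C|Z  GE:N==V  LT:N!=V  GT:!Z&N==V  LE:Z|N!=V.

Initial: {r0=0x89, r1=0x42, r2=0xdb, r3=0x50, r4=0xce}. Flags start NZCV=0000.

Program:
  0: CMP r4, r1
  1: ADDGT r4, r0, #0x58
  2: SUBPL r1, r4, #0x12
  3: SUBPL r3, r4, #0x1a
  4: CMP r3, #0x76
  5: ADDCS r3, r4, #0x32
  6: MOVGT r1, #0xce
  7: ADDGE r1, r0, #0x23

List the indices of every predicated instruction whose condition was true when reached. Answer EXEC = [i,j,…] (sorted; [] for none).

[0] flags=1010 → (cmp)
[1] flags=1010 GT?F → skip
[2] flags=1010 PL?F → skip
[3] flags=1010 PL?F → skip
[4] flags=1000 → (cmp)
[5] flags=1000 CS?F → skip
[6] flags=1000 GT?F → skip
[7] flags=1000 GE?F → skip

EXEC = []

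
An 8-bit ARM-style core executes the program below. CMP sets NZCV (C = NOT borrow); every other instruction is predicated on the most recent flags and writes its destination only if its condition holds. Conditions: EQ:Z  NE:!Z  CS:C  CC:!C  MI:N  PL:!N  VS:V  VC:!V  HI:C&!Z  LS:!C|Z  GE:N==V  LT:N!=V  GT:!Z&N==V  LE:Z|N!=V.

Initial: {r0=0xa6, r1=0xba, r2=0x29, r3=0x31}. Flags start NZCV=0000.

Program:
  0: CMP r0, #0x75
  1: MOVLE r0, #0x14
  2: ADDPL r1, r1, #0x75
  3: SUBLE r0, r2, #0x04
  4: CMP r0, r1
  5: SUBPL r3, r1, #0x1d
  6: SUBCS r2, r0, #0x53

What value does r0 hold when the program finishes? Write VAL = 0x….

0: ✓ CMP  NZCV=0011
1: ✓ MOVLE  r0←0x14
2: ✓ ADDPL  r1←0x2f
3: ✓ SUBLE  r0←0x25
4: ✓ CMP  NZCV=1000
5: · SUBPL
6: · SUBCS

VAL = 0x25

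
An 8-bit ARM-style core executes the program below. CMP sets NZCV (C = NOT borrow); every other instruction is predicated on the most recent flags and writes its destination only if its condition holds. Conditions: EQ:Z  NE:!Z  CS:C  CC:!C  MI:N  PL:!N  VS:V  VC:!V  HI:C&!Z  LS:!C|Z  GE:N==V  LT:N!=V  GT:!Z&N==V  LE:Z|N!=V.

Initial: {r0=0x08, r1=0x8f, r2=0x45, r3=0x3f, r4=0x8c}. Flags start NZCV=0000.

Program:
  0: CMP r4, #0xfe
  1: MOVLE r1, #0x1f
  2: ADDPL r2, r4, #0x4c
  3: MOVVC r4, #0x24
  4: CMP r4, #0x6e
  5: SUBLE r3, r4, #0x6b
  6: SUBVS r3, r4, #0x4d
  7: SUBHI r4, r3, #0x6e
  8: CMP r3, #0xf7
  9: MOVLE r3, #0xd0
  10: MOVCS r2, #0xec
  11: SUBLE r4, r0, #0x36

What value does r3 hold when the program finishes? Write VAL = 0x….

VAL = 0xd0

[0] flags=1000 → (cmp)
[1] flags=1000 LE?T → r1=0x1f
[2] flags=1000 PL?F → skip
[3] flags=1000 VC?T → r4=0x24
[4] flags=1000 → (cmp)
[5] flags=1000 LE?T → r3=0xb9
[6] flags=1000 VS?F → skip
[7] flags=1000 HI?F → skip
[8] flags=1000 → (cmp)
[9] flags=1000 LE?T → r3=0xd0
[10] flags=1000 CS?F → skip
[11] flags=1000 LE?T → r4=0xd2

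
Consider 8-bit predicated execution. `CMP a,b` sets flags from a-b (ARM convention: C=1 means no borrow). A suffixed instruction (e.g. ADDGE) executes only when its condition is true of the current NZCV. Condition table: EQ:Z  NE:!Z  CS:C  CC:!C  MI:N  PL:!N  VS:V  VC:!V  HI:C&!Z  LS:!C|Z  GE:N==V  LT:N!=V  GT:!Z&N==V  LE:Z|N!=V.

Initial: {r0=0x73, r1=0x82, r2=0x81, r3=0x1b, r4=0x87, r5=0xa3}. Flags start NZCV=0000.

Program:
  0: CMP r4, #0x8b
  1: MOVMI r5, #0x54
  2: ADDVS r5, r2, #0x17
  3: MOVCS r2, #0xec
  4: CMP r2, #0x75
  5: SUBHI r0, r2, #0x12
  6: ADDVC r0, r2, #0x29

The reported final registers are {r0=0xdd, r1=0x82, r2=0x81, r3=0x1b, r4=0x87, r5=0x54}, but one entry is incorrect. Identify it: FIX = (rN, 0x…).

FIX = (r0, 0x6f)

0: ✓ CMP  NZCV=1000
1: ✓ MOVMI  r5←0x54
2: · ADDVS
3: · MOVCS
4: ✓ CMP  NZCV=0011
5: ✓ SUBHI  r0←0x6f
6: · ADDVC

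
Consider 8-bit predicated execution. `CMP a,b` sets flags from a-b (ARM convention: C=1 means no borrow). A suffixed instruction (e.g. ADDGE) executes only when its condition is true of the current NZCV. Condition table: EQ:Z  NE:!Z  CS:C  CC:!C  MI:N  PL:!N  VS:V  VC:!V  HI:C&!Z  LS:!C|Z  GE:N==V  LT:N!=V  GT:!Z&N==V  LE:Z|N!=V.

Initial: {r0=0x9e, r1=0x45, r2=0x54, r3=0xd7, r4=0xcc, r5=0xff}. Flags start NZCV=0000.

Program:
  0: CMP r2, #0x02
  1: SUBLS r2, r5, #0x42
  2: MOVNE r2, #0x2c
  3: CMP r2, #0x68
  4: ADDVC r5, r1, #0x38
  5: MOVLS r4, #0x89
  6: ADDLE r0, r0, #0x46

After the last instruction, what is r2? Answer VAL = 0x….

0: ✓ CMP  NZCV=0010
1: · SUBLS
2: ✓ MOVNE  r2←0x2c
3: ✓ CMP  NZCV=1000
4: ✓ ADDVC  r5←0x7d
5: ✓ MOVLS  r4←0x89
6: ✓ ADDLE  r0←0xe4

VAL = 0x2c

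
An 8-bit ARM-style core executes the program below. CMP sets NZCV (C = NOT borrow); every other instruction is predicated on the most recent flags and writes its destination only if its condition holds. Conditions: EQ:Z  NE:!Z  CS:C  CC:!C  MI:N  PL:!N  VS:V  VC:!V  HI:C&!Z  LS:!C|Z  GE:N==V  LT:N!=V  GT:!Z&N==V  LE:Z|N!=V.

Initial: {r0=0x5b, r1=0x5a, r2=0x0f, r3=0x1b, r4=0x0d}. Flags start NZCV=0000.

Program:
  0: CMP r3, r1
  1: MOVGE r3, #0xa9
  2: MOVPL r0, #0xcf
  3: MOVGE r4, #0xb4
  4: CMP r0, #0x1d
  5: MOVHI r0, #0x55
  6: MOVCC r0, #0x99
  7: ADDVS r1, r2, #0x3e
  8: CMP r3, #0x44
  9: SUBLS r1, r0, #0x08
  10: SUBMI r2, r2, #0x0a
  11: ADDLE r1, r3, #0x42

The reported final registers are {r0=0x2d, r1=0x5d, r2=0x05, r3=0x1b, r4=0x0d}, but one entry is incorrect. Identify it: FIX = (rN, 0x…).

FIX = (r0, 0x55)

0: ✓ CMP  NZCV=1000
1: · MOVGE
2: · MOVPL
3: · MOVGE
4: ✓ CMP  NZCV=0010
5: ✓ MOVHI  r0←0x55
6: · MOVCC
7: · ADDVS
8: ✓ CMP  NZCV=1000
9: ✓ SUBLS  r1←0x4d
10: ✓ SUBMI  r2←0x05
11: ✓ ADDLE  r1←0x5d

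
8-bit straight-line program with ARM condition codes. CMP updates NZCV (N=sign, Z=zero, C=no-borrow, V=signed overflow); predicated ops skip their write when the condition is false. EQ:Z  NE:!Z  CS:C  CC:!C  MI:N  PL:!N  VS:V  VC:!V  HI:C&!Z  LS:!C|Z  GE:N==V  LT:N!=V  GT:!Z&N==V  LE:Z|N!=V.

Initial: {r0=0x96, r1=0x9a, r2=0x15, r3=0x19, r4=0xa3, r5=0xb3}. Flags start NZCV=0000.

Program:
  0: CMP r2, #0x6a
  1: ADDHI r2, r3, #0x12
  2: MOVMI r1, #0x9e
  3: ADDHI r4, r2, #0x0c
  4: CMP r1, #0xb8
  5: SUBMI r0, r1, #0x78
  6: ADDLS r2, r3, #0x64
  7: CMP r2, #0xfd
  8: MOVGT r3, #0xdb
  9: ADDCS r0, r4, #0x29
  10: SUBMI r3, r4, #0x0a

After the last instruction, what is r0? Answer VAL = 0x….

VAL = 0x26

0: ✓ CMP  NZCV=1000
1: · ADDHI
2: ✓ MOVMI  r1←0x9e
3: · ADDHI
4: ✓ CMP  NZCV=1000
5: ✓ SUBMI  r0←0x26
6: ✓ ADDLS  r2←0x7d
7: ✓ CMP  NZCV=1001
8: ✓ MOVGT  r3←0xdb
9: · ADDCS
10: ✓ SUBMI  r3←0x99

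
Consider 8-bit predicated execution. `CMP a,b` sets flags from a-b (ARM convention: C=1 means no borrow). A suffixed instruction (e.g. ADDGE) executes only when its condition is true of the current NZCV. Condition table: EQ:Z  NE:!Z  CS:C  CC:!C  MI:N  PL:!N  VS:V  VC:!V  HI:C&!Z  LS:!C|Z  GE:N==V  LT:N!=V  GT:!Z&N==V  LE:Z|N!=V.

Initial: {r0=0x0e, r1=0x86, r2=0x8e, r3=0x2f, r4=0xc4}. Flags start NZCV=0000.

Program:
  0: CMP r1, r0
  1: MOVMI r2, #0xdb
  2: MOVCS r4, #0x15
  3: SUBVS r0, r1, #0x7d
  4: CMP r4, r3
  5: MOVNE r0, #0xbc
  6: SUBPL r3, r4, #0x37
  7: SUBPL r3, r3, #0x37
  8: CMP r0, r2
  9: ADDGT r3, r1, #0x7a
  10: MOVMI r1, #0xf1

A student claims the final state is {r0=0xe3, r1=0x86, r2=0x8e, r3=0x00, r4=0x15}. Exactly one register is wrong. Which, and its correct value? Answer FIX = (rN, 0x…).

FIX = (r0, 0xbc)

0: ✓ CMP  NZCV=0011
1: · MOVMI
2: ✓ MOVCS  r4←0x15
3: ✓ SUBVS  r0←0x09
4: ✓ CMP  NZCV=1000
5: ✓ MOVNE  r0←0xbc
6: · SUBPL
7: · SUBPL
8: ✓ CMP  NZCV=0010
9: ✓ ADDGT  r3←0x00
10: · MOVMI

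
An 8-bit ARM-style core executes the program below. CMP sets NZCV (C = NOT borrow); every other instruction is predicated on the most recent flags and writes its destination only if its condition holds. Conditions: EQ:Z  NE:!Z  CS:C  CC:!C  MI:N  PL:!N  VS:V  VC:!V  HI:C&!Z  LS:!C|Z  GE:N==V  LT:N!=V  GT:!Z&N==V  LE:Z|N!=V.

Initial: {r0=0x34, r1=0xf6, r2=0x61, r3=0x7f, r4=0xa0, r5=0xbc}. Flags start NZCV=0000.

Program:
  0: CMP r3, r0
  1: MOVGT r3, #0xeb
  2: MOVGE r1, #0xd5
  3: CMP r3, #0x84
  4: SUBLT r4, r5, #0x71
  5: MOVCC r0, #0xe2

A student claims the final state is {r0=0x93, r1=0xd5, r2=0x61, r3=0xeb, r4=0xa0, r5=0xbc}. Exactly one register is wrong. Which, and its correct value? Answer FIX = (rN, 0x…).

0: ✓ CMP  NZCV=0010
1: ✓ MOVGT  r3←0xeb
2: ✓ MOVGE  r1←0xd5
3: ✓ CMP  NZCV=0010
4: · SUBLT
5: · MOVCC

FIX = (r0, 0x34)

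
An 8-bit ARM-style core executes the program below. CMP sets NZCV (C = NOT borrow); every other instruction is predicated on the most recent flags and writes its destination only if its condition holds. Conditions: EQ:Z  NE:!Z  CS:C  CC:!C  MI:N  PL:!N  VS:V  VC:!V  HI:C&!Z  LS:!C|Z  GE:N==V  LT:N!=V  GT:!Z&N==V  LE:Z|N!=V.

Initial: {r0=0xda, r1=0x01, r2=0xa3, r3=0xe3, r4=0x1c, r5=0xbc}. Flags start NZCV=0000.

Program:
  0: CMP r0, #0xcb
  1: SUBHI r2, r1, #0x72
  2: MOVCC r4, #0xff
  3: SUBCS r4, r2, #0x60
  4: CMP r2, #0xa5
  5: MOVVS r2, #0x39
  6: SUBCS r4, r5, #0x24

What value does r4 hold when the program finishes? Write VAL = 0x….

VAL = 0x2f

[0] flags=0010 → (cmp)
[1] flags=0010 HI?T → r2=0x8f
[2] flags=0010 CC?F → skip
[3] flags=0010 CS?T → r4=0x2f
[4] flags=1000 → (cmp)
[5] flags=1000 VS?F → skip
[6] flags=1000 CS?F → skip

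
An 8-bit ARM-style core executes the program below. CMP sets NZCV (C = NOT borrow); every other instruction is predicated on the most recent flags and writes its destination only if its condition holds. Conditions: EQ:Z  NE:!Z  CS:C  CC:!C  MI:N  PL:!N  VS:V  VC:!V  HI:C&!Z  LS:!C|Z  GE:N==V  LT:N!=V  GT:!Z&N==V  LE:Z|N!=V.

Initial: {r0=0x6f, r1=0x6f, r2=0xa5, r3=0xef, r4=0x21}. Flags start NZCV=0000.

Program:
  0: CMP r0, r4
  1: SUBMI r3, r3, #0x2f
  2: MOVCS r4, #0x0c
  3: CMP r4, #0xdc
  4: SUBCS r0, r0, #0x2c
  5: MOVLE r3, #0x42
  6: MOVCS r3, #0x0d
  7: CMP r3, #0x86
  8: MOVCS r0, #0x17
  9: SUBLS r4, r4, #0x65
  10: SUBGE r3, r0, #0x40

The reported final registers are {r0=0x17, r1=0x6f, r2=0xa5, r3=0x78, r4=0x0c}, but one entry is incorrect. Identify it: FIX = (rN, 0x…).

FIX = (r3, 0xd7)

0: ✓ CMP  NZCV=0010
1: · SUBMI
2: ✓ MOVCS  r4←0x0c
3: ✓ CMP  NZCV=0000
4: · SUBCS
5: · MOVLE
6: · MOVCS
7: ✓ CMP  NZCV=0010
8: ✓ MOVCS  r0←0x17
9: · SUBLS
10: ✓ SUBGE  r3←0xd7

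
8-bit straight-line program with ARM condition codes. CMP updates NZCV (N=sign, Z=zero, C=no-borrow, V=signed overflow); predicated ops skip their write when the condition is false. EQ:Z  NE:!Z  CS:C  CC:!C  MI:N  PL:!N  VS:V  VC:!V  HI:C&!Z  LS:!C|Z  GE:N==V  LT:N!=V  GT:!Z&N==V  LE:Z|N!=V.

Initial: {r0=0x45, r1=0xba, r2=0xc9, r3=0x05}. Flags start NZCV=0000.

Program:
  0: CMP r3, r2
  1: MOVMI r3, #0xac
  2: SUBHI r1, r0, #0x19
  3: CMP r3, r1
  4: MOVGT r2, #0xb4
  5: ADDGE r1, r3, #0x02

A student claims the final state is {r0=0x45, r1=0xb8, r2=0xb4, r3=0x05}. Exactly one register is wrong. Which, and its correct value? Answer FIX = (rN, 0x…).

FIX = (r1, 0x07)

0: ✓ CMP  NZCV=0000
1: · MOVMI
2: · SUBHI
3: ✓ CMP  NZCV=0000
4: ✓ MOVGT  r2←0xb4
5: ✓ ADDGE  r1←0x07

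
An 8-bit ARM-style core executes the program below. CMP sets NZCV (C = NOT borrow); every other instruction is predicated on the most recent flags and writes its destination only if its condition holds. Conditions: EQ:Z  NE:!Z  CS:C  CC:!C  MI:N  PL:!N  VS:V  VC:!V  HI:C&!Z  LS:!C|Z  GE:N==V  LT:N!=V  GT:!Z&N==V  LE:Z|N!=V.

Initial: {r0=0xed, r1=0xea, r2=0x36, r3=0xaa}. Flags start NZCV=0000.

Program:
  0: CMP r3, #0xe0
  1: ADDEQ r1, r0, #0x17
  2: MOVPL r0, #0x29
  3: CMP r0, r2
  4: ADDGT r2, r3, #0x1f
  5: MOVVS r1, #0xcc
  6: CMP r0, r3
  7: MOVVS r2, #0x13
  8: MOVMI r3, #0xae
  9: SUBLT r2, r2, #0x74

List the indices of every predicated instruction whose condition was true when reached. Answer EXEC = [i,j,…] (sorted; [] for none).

[0] flags=1000 → (cmp)
[1] flags=1000 EQ?F → skip
[2] flags=1000 PL?F → skip
[3] flags=1010 → (cmp)
[4] flags=1010 GT?F → skip
[5] flags=1010 VS?F → skip
[6] flags=0010 → (cmp)
[7] flags=0010 VS?F → skip
[8] flags=0010 MI?F → skip
[9] flags=0010 LT?F → skip

EXEC = []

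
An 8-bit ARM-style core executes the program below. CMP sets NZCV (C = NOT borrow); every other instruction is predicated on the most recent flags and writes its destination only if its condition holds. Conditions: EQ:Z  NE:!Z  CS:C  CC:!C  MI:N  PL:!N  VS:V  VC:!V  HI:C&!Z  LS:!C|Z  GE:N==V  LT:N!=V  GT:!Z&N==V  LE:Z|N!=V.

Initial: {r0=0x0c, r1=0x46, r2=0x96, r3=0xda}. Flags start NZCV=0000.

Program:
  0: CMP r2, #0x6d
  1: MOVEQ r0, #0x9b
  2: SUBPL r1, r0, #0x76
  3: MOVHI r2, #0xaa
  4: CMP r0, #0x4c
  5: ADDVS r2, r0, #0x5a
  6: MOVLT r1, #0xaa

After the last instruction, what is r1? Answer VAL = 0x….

0: ✓ CMP  NZCV=0011
1: · MOVEQ
2: ✓ SUBPL  r1←0x96
3: ✓ MOVHI  r2←0xaa
4: ✓ CMP  NZCV=1000
5: · ADDVS
6: ✓ MOVLT  r1←0xaa

VAL = 0xaa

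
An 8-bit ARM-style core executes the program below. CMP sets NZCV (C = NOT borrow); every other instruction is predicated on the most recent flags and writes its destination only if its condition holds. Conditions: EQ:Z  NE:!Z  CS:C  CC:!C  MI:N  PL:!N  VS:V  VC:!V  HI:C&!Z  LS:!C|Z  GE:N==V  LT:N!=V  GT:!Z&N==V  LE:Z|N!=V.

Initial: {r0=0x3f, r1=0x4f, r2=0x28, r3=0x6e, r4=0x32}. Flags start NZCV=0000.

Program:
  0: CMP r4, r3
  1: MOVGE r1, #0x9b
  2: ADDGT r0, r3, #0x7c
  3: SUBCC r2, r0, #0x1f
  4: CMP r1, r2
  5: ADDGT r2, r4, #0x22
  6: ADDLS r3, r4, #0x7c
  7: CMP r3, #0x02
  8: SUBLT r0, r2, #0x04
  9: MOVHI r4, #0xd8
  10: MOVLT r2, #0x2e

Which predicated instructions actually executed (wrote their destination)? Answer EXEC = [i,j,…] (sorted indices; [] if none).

[0] flags=1000 → (cmp)
[1] flags=1000 GE?F → skip
[2] flags=1000 GT?F → skip
[3] flags=1000 CC?T → r2=0x20
[4] flags=0010 → (cmp)
[5] flags=0010 GT?T → r2=0x54
[6] flags=0010 LS?F → skip
[7] flags=0010 → (cmp)
[8] flags=0010 LT?F → skip
[9] flags=0010 HI?T → r4=0xd8
[10] flags=0010 LT?F → skip

EXEC = [3,5,9]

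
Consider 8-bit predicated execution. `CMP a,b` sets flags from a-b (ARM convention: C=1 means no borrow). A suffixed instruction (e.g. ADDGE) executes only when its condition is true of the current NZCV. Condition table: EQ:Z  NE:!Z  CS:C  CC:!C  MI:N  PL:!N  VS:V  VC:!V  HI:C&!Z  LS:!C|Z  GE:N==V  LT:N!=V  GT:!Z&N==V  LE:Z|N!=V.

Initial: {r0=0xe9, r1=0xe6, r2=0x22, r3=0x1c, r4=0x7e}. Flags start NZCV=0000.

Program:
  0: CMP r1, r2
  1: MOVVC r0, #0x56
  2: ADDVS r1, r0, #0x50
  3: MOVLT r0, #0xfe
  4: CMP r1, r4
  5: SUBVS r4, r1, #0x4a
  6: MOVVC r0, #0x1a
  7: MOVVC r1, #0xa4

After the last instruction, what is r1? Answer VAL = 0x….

VAL = 0xe6

0: ✓ CMP  NZCV=1010
1: ✓ MOVVC  r0←0x56
2: · ADDVS
3: ✓ MOVLT  r0←0xfe
4: ✓ CMP  NZCV=0011
5: ✓ SUBVS  r4←0x9c
6: · MOVVC
7: · MOVVC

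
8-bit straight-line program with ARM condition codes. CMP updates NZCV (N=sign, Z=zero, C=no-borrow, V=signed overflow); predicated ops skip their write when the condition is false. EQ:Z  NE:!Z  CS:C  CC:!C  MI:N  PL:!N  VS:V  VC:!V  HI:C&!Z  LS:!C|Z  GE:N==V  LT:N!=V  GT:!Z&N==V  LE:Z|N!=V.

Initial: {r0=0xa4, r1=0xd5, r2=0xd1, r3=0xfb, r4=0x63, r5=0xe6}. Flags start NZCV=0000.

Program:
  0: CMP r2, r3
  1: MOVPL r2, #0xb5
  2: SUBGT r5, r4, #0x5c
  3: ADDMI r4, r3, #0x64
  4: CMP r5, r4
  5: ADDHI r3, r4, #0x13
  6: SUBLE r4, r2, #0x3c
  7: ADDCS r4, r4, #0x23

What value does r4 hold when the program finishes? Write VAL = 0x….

0: ✓ CMP  NZCV=1000
1: · MOVPL
2: · SUBGT
3: ✓ ADDMI  r4←0x5f
4: ✓ CMP  NZCV=1010
5: ✓ ADDHI  r3←0x72
6: ✓ SUBLE  r4←0x95
7: ✓ ADDCS  r4←0xb8

VAL = 0xb8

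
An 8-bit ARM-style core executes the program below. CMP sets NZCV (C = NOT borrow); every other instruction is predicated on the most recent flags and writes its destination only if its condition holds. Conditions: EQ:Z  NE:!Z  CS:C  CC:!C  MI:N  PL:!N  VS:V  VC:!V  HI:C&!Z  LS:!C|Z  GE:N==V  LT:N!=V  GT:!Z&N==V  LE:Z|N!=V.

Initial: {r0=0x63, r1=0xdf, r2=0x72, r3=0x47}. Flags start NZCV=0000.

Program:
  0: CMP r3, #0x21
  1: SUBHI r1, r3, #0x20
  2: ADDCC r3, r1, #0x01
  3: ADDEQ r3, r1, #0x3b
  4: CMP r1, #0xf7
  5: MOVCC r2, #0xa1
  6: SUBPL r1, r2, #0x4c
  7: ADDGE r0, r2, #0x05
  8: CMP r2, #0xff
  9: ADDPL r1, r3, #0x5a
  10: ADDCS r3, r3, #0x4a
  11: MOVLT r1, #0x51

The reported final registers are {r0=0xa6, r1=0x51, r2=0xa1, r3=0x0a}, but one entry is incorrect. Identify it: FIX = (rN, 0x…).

[0] flags=0010 → (cmp)
[1] flags=0010 HI?T → r1=0x27
[2] flags=0010 CC?F → skip
[3] flags=0010 EQ?F → skip
[4] flags=0000 → (cmp)
[5] flags=0000 CC?T → r2=0xa1
[6] flags=0000 PL?T → r1=0x55
[7] flags=0000 GE?T → r0=0xa6
[8] flags=1000 → (cmp)
[9] flags=1000 PL?F → skip
[10] flags=1000 CS?F → skip
[11] flags=1000 LT?T → r1=0x51

FIX = (r3, 0x47)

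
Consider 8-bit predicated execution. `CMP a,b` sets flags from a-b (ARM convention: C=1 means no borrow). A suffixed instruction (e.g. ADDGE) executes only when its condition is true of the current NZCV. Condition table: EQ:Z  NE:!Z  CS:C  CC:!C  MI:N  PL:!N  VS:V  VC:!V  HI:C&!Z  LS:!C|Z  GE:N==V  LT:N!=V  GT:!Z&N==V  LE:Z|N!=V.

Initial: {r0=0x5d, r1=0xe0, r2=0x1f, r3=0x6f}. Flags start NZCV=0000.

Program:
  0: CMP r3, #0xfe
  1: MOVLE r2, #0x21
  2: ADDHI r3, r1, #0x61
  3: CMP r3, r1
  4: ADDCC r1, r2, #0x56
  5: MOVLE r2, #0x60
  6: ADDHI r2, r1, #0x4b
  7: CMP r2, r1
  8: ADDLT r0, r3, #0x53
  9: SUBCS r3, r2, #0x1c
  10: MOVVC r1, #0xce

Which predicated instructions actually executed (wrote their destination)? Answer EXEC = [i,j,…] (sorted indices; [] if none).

0: ✓ CMP  NZCV=0000
1: · MOVLE
2: · ADDHI
3: ✓ CMP  NZCV=1001
4: ✓ ADDCC  r1←0x75
5: · MOVLE
6: · ADDHI
7: ✓ CMP  NZCV=1000
8: ✓ ADDLT  r0←0xc2
9: · SUBCS
10: ✓ MOVVC  r1←0xce

EXEC = [4,8,10]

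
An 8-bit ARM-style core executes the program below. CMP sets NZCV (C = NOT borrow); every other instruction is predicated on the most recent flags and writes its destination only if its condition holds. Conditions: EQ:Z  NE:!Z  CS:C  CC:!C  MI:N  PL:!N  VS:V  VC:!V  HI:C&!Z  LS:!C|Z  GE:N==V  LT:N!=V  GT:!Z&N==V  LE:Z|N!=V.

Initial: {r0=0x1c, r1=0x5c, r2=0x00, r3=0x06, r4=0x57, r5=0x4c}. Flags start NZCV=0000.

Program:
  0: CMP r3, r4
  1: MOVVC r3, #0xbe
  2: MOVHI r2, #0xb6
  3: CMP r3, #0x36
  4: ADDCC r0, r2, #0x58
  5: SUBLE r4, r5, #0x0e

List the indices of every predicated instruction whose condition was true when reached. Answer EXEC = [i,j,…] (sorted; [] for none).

EXEC = [1,5]

0: ✓ CMP  NZCV=1000
1: ✓ MOVVC  r3←0xbe
2: · MOVHI
3: ✓ CMP  NZCV=1010
4: · ADDCC
5: ✓ SUBLE  r4←0x3e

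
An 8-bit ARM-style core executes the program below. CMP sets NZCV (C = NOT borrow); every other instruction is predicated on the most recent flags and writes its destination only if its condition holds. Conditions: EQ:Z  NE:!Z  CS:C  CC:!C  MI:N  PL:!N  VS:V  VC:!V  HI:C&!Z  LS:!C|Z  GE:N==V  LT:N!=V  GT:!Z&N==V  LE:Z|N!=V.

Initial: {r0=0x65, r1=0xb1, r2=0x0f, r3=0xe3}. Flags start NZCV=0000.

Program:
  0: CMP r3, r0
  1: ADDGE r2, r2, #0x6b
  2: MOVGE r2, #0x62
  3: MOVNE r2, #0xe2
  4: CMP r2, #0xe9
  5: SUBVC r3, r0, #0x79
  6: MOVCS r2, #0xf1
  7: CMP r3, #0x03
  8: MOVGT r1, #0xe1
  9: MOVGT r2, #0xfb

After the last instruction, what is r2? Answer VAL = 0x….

[0] flags=0011 → (cmp)
[1] flags=0011 GE?F → skip
[2] flags=0011 GE?F → skip
[3] flags=0011 NE?T → r2=0xe2
[4] flags=1000 → (cmp)
[5] flags=1000 VC?T → r3=0xec
[6] flags=1000 CS?F → skip
[7] flags=1010 → (cmp)
[8] flags=1010 GT?F → skip
[9] flags=1010 GT?F → skip

VAL = 0xe2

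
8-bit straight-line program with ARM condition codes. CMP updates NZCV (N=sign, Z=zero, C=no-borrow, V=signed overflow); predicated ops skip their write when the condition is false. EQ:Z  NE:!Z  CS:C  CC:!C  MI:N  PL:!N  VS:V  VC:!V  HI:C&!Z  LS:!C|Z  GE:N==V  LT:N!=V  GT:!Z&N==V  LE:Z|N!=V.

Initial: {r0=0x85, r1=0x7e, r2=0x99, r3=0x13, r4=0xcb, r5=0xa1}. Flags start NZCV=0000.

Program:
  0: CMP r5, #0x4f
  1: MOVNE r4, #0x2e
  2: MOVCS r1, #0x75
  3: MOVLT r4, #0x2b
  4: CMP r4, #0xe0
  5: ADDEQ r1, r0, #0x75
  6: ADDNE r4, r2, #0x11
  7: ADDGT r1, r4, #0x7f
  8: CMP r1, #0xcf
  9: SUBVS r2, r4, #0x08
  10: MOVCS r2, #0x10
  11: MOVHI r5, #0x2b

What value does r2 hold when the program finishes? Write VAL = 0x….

VAL = 0x99

[0] flags=0011 → (cmp)
[1] flags=0011 NE?T → r4=0x2e
[2] flags=0011 CS?T → r1=0x75
[3] flags=0011 LT?T → r4=0x2b
[4] flags=0000 → (cmp)
[5] flags=0000 EQ?F → skip
[6] flags=0000 NE?T → r4=0xaa
[7] flags=0000 GT?T → r1=0x29
[8] flags=0000 → (cmp)
[9] flags=0000 VS?F → skip
[10] flags=0000 CS?F → skip
[11] flags=0000 HI?F → skip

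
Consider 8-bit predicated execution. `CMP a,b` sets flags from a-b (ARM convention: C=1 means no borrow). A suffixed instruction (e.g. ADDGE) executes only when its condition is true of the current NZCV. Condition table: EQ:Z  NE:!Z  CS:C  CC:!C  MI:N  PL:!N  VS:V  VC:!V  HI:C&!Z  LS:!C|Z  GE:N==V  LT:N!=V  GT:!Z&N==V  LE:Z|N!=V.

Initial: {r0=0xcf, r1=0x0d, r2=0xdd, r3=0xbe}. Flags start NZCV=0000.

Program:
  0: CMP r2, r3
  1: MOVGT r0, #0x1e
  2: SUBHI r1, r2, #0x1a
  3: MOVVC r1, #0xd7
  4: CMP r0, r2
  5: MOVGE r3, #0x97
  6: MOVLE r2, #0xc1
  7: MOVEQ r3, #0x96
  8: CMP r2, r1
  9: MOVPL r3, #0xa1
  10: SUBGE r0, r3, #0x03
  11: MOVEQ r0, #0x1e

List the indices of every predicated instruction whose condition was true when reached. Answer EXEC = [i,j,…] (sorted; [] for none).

EXEC = [1,2,3,5,9,10]

0: ✓ CMP  NZCV=0010
1: ✓ MOVGT  r0←0x1e
2: ✓ SUBHI  r1←0xc3
3: ✓ MOVVC  r1←0xd7
4: ✓ CMP  NZCV=0000
5: ✓ MOVGE  r3←0x97
6: · MOVLE
7: · MOVEQ
8: ✓ CMP  NZCV=0010
9: ✓ MOVPL  r3←0xa1
10: ✓ SUBGE  r0←0x9e
11: · MOVEQ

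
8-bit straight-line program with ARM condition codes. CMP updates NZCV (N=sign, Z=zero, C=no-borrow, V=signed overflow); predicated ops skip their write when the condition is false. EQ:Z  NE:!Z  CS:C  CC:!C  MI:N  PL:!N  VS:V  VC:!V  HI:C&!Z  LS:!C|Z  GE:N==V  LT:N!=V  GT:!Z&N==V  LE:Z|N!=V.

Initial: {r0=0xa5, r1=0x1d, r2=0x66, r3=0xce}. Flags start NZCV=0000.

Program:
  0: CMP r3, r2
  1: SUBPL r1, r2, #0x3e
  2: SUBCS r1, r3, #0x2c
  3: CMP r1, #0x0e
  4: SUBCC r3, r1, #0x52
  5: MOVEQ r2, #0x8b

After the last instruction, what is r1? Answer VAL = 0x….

VAL = 0xa2

0: ✓ CMP  NZCV=0011
1: ✓ SUBPL  r1←0x28
2: ✓ SUBCS  r1←0xa2
3: ✓ CMP  NZCV=1010
4: · SUBCC
5: · MOVEQ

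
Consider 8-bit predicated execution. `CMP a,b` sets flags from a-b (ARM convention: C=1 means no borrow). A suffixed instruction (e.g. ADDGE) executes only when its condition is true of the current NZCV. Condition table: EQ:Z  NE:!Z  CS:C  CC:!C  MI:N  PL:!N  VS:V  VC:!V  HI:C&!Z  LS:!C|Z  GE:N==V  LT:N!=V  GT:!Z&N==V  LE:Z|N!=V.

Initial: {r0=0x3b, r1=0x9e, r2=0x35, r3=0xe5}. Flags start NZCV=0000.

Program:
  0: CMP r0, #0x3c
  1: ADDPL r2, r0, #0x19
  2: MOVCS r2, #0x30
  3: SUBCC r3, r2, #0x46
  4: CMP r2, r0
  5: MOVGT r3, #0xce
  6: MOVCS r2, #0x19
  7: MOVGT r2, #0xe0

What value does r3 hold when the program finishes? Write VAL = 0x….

VAL = 0xef

0: ✓ CMP  NZCV=1000
1: · ADDPL
2: · MOVCS
3: ✓ SUBCC  r3←0xef
4: ✓ CMP  NZCV=1000
5: · MOVGT
6: · MOVCS
7: · MOVGT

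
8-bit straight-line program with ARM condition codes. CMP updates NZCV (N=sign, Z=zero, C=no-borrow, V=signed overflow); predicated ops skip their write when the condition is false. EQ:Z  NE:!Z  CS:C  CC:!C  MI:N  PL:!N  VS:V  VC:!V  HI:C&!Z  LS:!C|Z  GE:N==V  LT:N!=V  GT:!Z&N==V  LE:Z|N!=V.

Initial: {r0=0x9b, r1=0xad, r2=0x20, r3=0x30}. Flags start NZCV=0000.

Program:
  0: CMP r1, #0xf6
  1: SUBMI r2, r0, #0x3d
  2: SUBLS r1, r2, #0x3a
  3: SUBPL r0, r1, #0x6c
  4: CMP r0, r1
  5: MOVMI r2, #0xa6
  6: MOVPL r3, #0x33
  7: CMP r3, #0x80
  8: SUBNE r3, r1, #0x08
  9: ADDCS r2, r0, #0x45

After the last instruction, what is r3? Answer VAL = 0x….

0: ✓ CMP  NZCV=1000
1: ✓ SUBMI  r2←0x5e
2: ✓ SUBLS  r1←0x24
3: · SUBPL
4: ✓ CMP  NZCV=0011
5: · MOVMI
6: ✓ MOVPL  r3←0x33
7: ✓ CMP  NZCV=1001
8: ✓ SUBNE  r3←0x1c
9: · ADDCS

VAL = 0x1c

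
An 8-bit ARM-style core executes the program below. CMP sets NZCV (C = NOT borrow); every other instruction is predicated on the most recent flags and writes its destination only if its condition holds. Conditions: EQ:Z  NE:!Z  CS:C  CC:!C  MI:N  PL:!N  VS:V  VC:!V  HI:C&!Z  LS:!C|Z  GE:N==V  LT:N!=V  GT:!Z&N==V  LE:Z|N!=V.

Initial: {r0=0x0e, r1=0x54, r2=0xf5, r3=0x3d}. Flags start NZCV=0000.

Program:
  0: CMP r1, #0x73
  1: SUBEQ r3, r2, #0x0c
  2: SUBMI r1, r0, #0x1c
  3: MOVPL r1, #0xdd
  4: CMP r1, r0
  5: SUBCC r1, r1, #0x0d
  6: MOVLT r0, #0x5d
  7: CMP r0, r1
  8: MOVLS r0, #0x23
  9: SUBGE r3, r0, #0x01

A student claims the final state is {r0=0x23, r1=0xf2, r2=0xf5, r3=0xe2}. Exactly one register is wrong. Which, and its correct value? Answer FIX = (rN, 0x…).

[0] flags=1000 → (cmp)
[1] flags=1000 EQ?F → skip
[2] flags=1000 MI?T → r1=0xf2
[3] flags=1000 PL?F → skip
[4] flags=1010 → (cmp)
[5] flags=1010 CC?F → skip
[6] flags=1010 LT?T → r0=0x5d
[7] flags=0000 → (cmp)
[8] flags=0000 LS?T → r0=0x23
[9] flags=0000 GE?T → r3=0x22

FIX = (r3, 0x22)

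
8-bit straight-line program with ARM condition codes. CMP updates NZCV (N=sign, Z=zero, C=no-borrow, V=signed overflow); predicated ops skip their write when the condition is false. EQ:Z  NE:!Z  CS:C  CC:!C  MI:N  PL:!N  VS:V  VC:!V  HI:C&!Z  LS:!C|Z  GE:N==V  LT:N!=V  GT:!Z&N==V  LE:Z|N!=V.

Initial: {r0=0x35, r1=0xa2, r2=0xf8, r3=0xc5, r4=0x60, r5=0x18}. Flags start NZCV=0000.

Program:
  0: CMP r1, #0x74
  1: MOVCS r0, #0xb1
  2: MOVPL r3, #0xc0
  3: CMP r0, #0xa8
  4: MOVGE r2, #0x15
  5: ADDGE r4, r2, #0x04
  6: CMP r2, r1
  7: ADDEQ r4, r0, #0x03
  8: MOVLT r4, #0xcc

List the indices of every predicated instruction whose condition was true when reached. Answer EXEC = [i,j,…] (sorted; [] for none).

EXEC = [1,2,4,5]

0: ✓ CMP  NZCV=0011
1: ✓ MOVCS  r0←0xb1
2: ✓ MOVPL  r3←0xc0
3: ✓ CMP  NZCV=0010
4: ✓ MOVGE  r2←0x15
5: ✓ ADDGE  r4←0x19
6: ✓ CMP  NZCV=0000
7: · ADDEQ
8: · MOVLT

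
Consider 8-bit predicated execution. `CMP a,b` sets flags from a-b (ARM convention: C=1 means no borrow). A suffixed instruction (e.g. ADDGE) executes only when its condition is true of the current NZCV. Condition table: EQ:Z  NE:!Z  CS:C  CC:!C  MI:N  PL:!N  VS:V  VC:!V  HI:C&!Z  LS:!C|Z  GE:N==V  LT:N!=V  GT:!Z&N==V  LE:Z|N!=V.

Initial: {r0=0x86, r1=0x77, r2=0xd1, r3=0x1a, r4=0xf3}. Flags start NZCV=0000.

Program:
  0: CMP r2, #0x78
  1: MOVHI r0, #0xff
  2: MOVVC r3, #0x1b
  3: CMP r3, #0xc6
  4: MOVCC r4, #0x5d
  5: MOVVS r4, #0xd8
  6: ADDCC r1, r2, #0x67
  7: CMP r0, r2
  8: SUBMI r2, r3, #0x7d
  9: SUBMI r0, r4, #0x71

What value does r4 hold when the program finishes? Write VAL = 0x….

VAL = 0x5d

0: ✓ CMP  NZCV=0011
1: ✓ MOVHI  r0←0xff
2: · MOVVC
3: ✓ CMP  NZCV=0000
4: ✓ MOVCC  r4←0x5d
5: · MOVVS
6: ✓ ADDCC  r1←0x38
7: ✓ CMP  NZCV=0010
8: · SUBMI
9: · SUBMI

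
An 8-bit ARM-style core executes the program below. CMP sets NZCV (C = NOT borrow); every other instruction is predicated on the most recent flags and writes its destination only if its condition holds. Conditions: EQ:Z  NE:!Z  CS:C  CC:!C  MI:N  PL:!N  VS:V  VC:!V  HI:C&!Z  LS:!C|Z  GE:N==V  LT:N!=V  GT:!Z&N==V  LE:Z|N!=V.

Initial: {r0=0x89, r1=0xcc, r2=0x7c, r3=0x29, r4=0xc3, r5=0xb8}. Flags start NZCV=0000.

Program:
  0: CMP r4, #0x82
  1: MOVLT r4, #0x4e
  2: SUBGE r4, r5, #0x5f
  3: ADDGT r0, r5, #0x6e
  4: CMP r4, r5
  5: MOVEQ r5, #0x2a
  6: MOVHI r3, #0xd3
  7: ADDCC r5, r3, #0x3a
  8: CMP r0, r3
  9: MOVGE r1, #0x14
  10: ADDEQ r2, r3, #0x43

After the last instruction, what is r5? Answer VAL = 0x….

VAL = 0x63

0: ✓ CMP  NZCV=0010
1: · MOVLT
2: ✓ SUBGE  r4←0x59
3: ✓ ADDGT  r0←0x26
4: ✓ CMP  NZCV=1001
5: · MOVEQ
6: · MOVHI
7: ✓ ADDCC  r5←0x63
8: ✓ CMP  NZCV=1000
9: · MOVGE
10: · ADDEQ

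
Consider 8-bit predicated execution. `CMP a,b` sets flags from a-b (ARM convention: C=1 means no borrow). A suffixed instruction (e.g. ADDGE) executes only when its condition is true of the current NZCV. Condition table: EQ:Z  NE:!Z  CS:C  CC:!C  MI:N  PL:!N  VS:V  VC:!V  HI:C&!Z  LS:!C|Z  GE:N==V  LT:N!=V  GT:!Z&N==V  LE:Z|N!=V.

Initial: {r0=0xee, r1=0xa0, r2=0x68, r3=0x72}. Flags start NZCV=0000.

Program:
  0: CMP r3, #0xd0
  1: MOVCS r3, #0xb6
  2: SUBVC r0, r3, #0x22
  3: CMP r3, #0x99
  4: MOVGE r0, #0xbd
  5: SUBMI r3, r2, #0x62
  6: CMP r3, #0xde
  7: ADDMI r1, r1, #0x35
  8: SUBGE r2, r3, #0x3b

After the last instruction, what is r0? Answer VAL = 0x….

VAL = 0xbd

[0] flags=1001 → (cmp)
[1] flags=1001 CS?F → skip
[2] flags=1001 VC?F → skip
[3] flags=1001 → (cmp)
[4] flags=1001 GE?T → r0=0xbd
[5] flags=1001 MI?T → r3=0x06
[6] flags=0000 → (cmp)
[7] flags=0000 MI?F → skip
[8] flags=0000 GE?T → r2=0xcb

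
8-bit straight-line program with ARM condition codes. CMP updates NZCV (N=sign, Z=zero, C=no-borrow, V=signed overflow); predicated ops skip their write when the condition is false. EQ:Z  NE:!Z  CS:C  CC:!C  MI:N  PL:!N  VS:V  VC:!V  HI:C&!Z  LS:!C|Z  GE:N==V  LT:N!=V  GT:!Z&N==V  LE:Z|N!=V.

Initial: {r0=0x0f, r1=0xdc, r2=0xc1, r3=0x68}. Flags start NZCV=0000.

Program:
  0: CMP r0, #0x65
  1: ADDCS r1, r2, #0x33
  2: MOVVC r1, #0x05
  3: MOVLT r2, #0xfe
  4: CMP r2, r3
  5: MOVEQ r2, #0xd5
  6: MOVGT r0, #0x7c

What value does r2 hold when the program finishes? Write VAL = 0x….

VAL = 0xfe

0: ✓ CMP  NZCV=1000
1: · ADDCS
2: ✓ MOVVC  r1←0x05
3: ✓ MOVLT  r2←0xfe
4: ✓ CMP  NZCV=1010
5: · MOVEQ
6: · MOVGT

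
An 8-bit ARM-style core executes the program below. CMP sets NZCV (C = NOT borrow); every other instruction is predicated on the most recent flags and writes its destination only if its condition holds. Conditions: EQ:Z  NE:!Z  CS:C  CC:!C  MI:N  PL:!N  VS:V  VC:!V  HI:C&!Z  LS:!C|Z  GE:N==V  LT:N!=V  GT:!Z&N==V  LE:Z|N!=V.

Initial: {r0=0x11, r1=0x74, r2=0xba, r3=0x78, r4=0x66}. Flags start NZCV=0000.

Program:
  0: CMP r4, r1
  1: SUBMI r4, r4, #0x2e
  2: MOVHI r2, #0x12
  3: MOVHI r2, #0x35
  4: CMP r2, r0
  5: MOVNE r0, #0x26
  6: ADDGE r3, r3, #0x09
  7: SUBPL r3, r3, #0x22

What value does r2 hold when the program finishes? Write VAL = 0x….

VAL = 0xba

[0] flags=1000 → (cmp)
[1] flags=1000 MI?T → r4=0x38
[2] flags=1000 HI?F → skip
[3] flags=1000 HI?F → skip
[4] flags=1010 → (cmp)
[5] flags=1010 NE?T → r0=0x26
[6] flags=1010 GE?F → skip
[7] flags=1010 PL?F → skip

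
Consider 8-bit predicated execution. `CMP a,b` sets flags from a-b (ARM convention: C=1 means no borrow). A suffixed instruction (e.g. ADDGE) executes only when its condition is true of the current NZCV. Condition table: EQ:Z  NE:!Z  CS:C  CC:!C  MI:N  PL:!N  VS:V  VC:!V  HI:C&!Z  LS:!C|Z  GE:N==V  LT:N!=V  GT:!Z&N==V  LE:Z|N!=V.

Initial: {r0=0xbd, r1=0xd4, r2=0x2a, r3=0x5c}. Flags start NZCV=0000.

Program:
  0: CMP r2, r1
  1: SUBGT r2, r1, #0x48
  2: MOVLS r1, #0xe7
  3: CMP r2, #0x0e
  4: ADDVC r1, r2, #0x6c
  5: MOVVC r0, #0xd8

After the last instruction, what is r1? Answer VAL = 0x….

VAL = 0xe7

[0] flags=0000 → (cmp)
[1] flags=0000 GT?T → r2=0x8c
[2] flags=0000 LS?T → r1=0xe7
[3] flags=0011 → (cmp)
[4] flags=0011 VC?F → skip
[5] flags=0011 VC?F → skip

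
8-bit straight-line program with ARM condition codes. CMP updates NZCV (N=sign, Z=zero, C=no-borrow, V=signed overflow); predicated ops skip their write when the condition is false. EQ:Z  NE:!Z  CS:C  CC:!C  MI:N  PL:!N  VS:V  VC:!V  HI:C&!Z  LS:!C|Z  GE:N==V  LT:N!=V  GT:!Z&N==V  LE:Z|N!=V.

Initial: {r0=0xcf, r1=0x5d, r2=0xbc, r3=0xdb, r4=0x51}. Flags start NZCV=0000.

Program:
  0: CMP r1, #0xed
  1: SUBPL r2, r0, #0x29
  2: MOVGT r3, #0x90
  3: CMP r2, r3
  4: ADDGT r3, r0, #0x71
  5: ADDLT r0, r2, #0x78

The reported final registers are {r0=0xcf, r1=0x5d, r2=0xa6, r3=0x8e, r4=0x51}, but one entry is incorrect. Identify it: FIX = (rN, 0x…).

0: ✓ CMP  NZCV=0000
1: ✓ SUBPL  r2←0xa6
2: ✓ MOVGT  r3←0x90
3: ✓ CMP  NZCV=0010
4: ✓ ADDGT  r3←0x40
5: · ADDLT

FIX = (r3, 0x40)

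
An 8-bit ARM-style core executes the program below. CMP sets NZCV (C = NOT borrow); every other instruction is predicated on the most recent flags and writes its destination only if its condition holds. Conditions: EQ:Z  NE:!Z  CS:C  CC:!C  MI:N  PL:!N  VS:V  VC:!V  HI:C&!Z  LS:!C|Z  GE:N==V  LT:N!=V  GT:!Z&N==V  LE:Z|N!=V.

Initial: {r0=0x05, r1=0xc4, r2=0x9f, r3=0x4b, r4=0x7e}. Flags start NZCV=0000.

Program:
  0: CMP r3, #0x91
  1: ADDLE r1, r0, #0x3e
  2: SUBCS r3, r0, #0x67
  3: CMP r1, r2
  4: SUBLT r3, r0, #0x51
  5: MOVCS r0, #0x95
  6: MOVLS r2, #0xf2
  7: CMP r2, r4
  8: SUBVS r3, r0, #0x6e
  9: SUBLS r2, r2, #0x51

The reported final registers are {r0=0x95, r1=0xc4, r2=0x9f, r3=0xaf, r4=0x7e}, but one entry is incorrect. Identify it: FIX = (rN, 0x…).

FIX = (r3, 0x27)

0: ✓ CMP  NZCV=1001
1: · ADDLE
2: · SUBCS
3: ✓ CMP  NZCV=0010
4: · SUBLT
5: ✓ MOVCS  r0←0x95
6: · MOVLS
7: ✓ CMP  NZCV=0011
8: ✓ SUBVS  r3←0x27
9: · SUBLS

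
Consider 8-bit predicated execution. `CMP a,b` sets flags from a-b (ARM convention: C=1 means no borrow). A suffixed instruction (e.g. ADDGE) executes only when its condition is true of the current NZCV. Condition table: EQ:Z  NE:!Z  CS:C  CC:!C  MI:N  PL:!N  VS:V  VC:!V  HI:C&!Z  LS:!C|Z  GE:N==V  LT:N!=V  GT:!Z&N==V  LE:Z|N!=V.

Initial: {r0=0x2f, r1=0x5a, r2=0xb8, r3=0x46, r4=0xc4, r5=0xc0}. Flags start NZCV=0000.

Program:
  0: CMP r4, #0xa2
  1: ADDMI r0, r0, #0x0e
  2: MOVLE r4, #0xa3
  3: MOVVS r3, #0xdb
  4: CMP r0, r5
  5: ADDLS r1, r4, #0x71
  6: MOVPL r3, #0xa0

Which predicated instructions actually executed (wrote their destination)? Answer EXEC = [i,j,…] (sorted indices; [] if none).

EXEC = [5,6]

[0] flags=0010 → (cmp)
[1] flags=0010 MI?F → skip
[2] flags=0010 LE?F → skip
[3] flags=0010 VS?F → skip
[4] flags=0000 → (cmp)
[5] flags=0000 LS?T → r1=0x35
[6] flags=0000 PL?T → r3=0xa0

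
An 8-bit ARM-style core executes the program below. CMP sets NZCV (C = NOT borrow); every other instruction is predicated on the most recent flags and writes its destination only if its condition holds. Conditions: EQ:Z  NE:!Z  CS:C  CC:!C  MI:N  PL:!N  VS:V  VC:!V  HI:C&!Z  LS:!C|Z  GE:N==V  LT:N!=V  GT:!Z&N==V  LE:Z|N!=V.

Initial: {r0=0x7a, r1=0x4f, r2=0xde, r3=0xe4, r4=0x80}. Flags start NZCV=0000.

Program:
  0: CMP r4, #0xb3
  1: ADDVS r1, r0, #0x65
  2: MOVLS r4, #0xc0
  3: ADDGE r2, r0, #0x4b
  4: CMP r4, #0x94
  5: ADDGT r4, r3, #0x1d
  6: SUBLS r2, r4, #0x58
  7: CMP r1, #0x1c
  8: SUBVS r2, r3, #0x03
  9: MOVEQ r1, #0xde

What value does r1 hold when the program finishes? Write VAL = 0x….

VAL = 0x4f

[0] flags=1000 → (cmp)
[1] flags=1000 VS?F → skip
[2] flags=1000 LS?T → r4=0xc0
[3] flags=1000 GE?F → skip
[4] flags=0010 → (cmp)
[5] flags=0010 GT?T → r4=0x01
[6] flags=0010 LS?F → skip
[7] flags=0010 → (cmp)
[8] flags=0010 VS?F → skip
[9] flags=0010 EQ?F → skip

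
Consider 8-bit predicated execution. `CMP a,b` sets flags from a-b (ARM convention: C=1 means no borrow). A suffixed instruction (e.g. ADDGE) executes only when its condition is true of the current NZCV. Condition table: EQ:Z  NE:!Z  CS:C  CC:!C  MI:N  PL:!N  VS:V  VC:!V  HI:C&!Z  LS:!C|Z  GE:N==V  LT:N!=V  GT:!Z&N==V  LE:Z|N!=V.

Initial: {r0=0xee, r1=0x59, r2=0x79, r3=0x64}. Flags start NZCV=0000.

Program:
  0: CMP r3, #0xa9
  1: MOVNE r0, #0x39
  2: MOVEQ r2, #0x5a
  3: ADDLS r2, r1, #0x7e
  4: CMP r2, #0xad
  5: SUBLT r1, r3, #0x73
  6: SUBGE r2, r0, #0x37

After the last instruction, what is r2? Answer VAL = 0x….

0: ✓ CMP  NZCV=1001
1: ✓ MOVNE  r0←0x39
2: · MOVEQ
3: ✓ ADDLS  r2←0xd7
4: ✓ CMP  NZCV=0010
5: · SUBLT
6: ✓ SUBGE  r2←0x02

VAL = 0x02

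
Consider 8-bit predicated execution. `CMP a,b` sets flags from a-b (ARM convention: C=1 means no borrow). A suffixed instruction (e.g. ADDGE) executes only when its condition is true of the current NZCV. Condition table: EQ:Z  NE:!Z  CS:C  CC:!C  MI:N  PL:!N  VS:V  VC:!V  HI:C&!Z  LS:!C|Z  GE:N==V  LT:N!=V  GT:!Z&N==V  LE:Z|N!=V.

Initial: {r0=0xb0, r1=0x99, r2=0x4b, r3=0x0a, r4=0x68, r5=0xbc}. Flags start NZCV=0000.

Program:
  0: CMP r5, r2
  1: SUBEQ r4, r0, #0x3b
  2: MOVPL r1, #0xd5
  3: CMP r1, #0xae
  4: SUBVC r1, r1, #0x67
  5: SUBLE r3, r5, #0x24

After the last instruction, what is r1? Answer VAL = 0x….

VAL = 0x6e

[0] flags=0011 → (cmp)
[1] flags=0011 EQ?F → skip
[2] flags=0011 PL?T → r1=0xd5
[3] flags=0010 → (cmp)
[4] flags=0010 VC?T → r1=0x6e
[5] flags=0010 LE?F → skip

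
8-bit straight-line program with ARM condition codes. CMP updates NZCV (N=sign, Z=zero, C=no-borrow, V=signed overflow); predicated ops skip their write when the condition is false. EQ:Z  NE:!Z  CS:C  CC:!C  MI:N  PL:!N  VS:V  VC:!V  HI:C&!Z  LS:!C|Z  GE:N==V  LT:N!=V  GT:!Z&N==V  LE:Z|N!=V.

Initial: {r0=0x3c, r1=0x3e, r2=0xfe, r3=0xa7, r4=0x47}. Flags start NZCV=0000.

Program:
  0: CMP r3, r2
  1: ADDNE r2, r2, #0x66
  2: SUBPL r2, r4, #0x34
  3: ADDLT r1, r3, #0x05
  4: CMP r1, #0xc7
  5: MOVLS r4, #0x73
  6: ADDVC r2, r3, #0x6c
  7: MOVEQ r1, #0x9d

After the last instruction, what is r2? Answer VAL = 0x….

VAL = 0x13

[0] flags=1000 → (cmp)
[1] flags=1000 NE?T → r2=0x64
[2] flags=1000 PL?F → skip
[3] flags=1000 LT?T → r1=0xac
[4] flags=1000 → (cmp)
[5] flags=1000 LS?T → r4=0x73
[6] flags=1000 VC?T → r2=0x13
[7] flags=1000 EQ?F → skip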